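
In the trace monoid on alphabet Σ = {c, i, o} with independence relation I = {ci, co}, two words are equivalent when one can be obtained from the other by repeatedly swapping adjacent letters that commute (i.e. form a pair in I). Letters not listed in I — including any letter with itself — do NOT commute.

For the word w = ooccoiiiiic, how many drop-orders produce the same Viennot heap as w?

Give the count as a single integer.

165

piece 0:o — minimal
piece 1:o rests on {0:o}
piece 2:c — minimal
piece 3:c rests on {2:c}
piece 4:o rests on {1:o}
piece 5:i rests on {4:o}
piece 6:i rests on {5:i}
piece 7:i rests on {6:i}
piece 8:i rests on {7:i}
piece 9:i rests on {8:i}
piece 10:c rests on {3:c}
minimal pieces: {0:o, 2:c}
ways to finish when only these pieces remain (= sum over removing one remaining piece with nothing left below it):
  1 left: {9}→1  {10}→1
  2 left: {3,10}→1  {8,9}→1  {9,10}→2
  3 left: {2,3,10}→1  {3,9,10}→3  {7,8,9}→1  {8,9,10}→3
  4 left: {2,3,9,10}→4  {3,8,9,10}→6  {6,7,8,9}→1  {7,8,9,10}→4
  5 left: {2,3,8,9,10}→10  {3,7,8,9,10}→10  {5,6,7,8,9}→1  {6,7,8,9,10}→5
  6 left: {2,3,7,8,9,10}→20  {3,6,7,8,9,10}→15  {4,5,6,7,8,9}→1  {5,6,7,8,9,10}→6
  7 left: {1,4,5,6,7,8,9}→1  {2,3,6,7,8,9,10}→35  {3,5,6,7,8,9,10}→21  {4,5,6,7,8,9,10}→7
  8 left: {0,1,4,5,6,7,8,9}→1  {1,4,5,6,7,8,9,10}→8  {2,3,5,6,7,8,9,10}→56  {3,4,5,6,7,8,9,10}→28
  9 left: {0,1,4,5,6,7,8,9,10}→9  {1,3,4,5,6,7,8,9,10}→36  {2,3,4,5,6,7,8,9,10}→84
  placing 0:o first → 120 extensions
  placing 2:c first → 45 extensions
total linear extensions = 165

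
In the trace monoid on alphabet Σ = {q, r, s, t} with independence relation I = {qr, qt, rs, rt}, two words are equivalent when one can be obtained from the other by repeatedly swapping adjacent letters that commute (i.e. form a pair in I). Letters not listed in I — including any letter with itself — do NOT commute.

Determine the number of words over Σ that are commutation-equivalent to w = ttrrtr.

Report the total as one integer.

20

drop 0:t onto floor
drop 1:t onto {0:t}
drop 2:r onto floor
drop 3:r onto {2:r}
drop 4:t onto {1:t}
drop 5:r onto {3:r}
ground layer = {0:t, 2:r}
drop-orders for the pieces not yet dropped (sum over which currently-grounded one goes next):
  1 to go: {4} 1  {5} 1
  2 to go: {1,4} 1  {3,5} 1  {4,5} 2
  3 to go: {0,1,4} 1  {1,4,5} 3  {2,3,5} 1  {3,4,5} 3
  4 to go: {0,1,4,5} 4  {1,3,4,5} 6  {2,3,4,5} 4
  if 0:t drops first: 10 orders
  if 2:r drops first: 10 orders
heap linearizations: 20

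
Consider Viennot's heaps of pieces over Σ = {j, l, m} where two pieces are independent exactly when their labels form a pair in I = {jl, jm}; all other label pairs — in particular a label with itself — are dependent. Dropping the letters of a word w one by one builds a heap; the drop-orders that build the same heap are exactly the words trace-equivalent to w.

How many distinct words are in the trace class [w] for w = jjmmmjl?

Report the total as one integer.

35

drop 0:j onto floor
drop 1:j onto {0:j}
drop 2:m onto floor
drop 3:m onto {2:m}
drop 4:m onto {3:m}
drop 5:j onto {1:j}
drop 6:l onto {4:m}
ground layer = {0:j, 2:m}
drop-orders for the pieces not yet dropped (sum over which currently-grounded one goes next):
  1 to go: {5} 1  {6} 1
  2 to go: {1,5} 1  {4,6} 1  {5,6} 2
  3 to go: {0,1,5} 1  {1,5,6} 3  {3,4,6} 1  {4,5,6} 3
  4 to go: {0,1,5,6} 4  {1,4,5,6} 6  {2,3,4,6} 1  {3,4,5,6} 4
  5 to go: {0,1,4,5,6} 10  {1,3,4,5,6} 10  {2,3,4,5,6} 5
  if 0:j drops first: 15 orders
  if 2:m drops first: 20 orders
heap linearizations: 35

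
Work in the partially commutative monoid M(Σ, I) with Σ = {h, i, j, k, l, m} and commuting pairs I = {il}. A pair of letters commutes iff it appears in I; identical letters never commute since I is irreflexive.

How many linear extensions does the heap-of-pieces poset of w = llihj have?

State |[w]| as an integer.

piece 0:l — minimal
piece 1:l rests on {0:l}
piece 2:i — minimal
piece 3:h rests on {1:l, 2:i}
piece 4:j rests on {3:h}
minimal pieces: {0:l, 2:i}
ways to finish when only these pieces remain (= sum over removing one remaining piece with nothing left below it):
  1 left: {4}→1
  2 left: {3,4}→1
  3 left: {1,3,4}→1  {2,3,4}→1
  placing 0:l first → 2 extensions
  placing 2:i first → 1 extensions
total linear extensions = 3

3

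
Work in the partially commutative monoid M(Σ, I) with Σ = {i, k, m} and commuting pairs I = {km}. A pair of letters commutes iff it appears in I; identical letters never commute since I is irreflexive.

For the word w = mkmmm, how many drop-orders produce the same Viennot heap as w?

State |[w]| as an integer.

5

#0=m has no predecessor
#1=k has no predecessor
#2=m depends on [0:m]
#3=m depends on [2:m]
#4=m depends on [3:m]
sources: [0:m, 1:k]
N(rest) = Σ N(rest − s) over sources s of rest; N(one piece) = 1:
  size 1 → [1]=1  [4]=1
  size 2 → [1,4]=2  [3,4]=1
  size 3 → [1,3,4]=3  [2,3,4]=1
  first=0(m) contributes 4
  first=1(k) contributes 1
|[w]| = 5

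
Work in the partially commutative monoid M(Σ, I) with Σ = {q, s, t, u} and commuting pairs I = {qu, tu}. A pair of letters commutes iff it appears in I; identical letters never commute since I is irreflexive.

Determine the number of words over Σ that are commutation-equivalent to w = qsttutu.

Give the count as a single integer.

10

#0=q has no predecessor
#1=s depends on [0:q]
#2=t depends on [1:s]
#3=t depends on [2:t]
#4=u depends on [1:s]
#5=t depends on [3:t]
#6=u depends on [4:u]
sources: [0:q]
N(rest) = Σ N(rest − s) over sources s of rest; N(one piece) = 1:
  size 1 → [5]=1  [6]=1
  size 2 → [3,5]=1  [4,6]=1  [5,6]=2
  size 3 → [2,3,5]=1  [3,5,6]=3  [4,5,6]=3
  size 4 → [2,3,5,6]=4  [3,4,5,6]=6
  size 5 → [2,3,4,5,6]=10
  first=0(q) contributes 10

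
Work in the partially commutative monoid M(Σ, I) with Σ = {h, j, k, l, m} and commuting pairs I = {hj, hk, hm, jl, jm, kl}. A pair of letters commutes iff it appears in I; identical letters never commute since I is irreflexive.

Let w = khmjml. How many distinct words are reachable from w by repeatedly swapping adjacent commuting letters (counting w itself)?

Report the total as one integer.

19

piece 0:k — minimal
piece 1:h — minimal
piece 2:m rests on {0:k}
piece 3:j rests on {0:k}
piece 4:m rests on {2:m}
piece 5:l rests on {1:h, 4:m}
minimal pieces: {0:k, 1:h}
ways to finish when only these pieces remain (= sum over removing one remaining piece with nothing left below it):
  1 left: {3}→1  {5}→1
  2 left: {1,5}→1  {3,5}→2  {4,5}→1
  3 left: {1,3,5}→3  {1,4,5}→2  {2,4,5}→1  {3,4,5}→3
  4 left: {1,2,4,5}→3  {1,3,4,5}→8  {2,3,4,5}→4
  placing 0:k first → 15 extensions
  placing 1:h first → 4 extensions
total linear extensions = 19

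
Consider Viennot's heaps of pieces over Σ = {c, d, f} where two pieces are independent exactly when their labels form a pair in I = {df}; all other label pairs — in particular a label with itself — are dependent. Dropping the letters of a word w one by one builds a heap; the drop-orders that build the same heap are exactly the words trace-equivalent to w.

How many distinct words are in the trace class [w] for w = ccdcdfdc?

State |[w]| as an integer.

3

drop 0:c onto floor
drop 1:c onto {0:c}
drop 2:d onto {1:c}
drop 3:c onto {2:d}
drop 4:d onto {3:c}
drop 5:f onto {3:c}
drop 6:d onto {4:d}
drop 7:c onto {5:f, 6:d}
ground layer = {0:c}
drop-orders for the pieces not yet dropped (sum over which currently-grounded one goes next):
  1 to go: {7} 1
  2 to go: {5,7} 1  {6,7} 1
  3 to go: {4,6,7} 1  {5,6,7} 2
  4 to go: {4,5,6,7} 3
  5 to go: {3,4,5,6,7} 3
  6 to go: {2,3,4,5,6,7} 3
  if 0:c drops first: 3 orders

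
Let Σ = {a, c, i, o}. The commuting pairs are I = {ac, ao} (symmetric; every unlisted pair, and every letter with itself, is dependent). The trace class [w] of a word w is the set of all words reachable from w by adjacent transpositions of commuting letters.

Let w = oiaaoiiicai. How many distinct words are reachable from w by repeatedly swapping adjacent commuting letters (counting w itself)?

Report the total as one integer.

#0=o has no predecessor
#1=i depends on [0:o]
#2=a depends on [1:i]
#3=a depends on [2:a]
#4=o depends on [1:i]
#5=i depends on [3:a, 4:o]
#6=i depends on [5:i]
#7=i depends on [6:i]
#8=c depends on [7:i]
#9=a depends on [7:i]
#10=i depends on [8:c, 9:a]
sources: [0:o]
N(rest) = Σ N(rest − s) over sources s of rest; N(one piece) = 1:
  size 1 → [10]=1
  size 2 → [8,10]=1  [9,10]=1
  size 3 → [8,9,10]=2
  size 4 → [7,8,9,10]=2
  size 5 → [6,7,8,9,10]=2
  size 6 → [5,6,7,8,9,10]=2
  size 7 → [3,5,6,7,8,9,10]=2  [4,5,6,7,8,9,10]=2
  size 8 → [2,3,5,6,7,8,9,10]=2  [3,4,5,6,7,8,9,10]=4
  size 9 → [2,3,4,5,6,7,8,9,10]=6
  first=0(o) contributes 6

6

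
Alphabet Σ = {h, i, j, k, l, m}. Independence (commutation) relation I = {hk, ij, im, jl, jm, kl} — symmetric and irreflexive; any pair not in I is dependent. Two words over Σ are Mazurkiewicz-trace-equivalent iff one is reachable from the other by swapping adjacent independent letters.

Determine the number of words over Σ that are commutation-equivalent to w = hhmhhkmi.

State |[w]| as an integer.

0(h) covers ∅
1(h) covers 0:h
2(m) covers 1:h
3(h) covers 2:m
4(h) covers 3:h
5(k) covers 2:m
6(m) covers 4:h, 5:k
7(i) covers 4:h, 5:k
floor of heap: 0:h
completions by unplaced set U, small U first (add the entries for U minus each lowest piece of U):
  |U|=1: {6}:1  {7}:1
  |U|=2: {6,7}:2
  |U|=3: {4,6,7}:2  {5,6,7}:2
  |U|=4: {3,4,6,7}:2  {4,5,6,7}:4
  |U|=5: {3,4,5,6,7}:6
  |U|=6: {2,3,4,5,6,7}:6
  start at 0(h): 6

6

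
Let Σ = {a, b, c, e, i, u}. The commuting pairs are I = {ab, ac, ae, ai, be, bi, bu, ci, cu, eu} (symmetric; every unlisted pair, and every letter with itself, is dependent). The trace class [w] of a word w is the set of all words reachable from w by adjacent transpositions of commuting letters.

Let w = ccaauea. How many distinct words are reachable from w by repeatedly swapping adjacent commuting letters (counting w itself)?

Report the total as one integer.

35

drop 0:c onto floor
drop 1:c onto {0:c}
drop 2:a onto floor
drop 3:a onto {2:a}
drop 4:u onto {3:a}
drop 5:e onto {1:c}
drop 6:a onto {4:u}
ground layer = {0:c, 2:a}
drop-orders for the pieces not yet dropped (sum over which currently-grounded one goes next):
  1 to go: {5} 1  {6} 1
  2 to go: {1,5} 1  {4,6} 1  {5,6} 2
  3 to go: {0,1,5} 1  {1,5,6} 3  {3,4,6} 1  {4,5,6} 3
  4 to go: {0,1,5,6} 4  {1,4,5,6} 6  {2,3,4,6} 1  {3,4,5,6} 4
  5 to go: {0,1,4,5,6} 10  {1,3,4,5,6} 10  {2,3,4,5,6} 5
  if 0:c drops first: 15 orders
  if 2:a drops first: 20 orders
heap linearizations: 35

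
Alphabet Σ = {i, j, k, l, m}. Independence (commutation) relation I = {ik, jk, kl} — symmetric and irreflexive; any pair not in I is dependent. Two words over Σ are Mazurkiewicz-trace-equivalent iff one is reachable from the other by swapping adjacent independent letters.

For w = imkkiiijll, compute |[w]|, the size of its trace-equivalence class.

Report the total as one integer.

piece 0:i — minimal
piece 1:m rests on {0:i}
piece 2:k rests on {1:m}
piece 3:k rests on {2:k}
piece 4:i rests on {1:m}
piece 5:i rests on {4:i}
piece 6:i rests on {5:i}
piece 7:j rests on {6:i}
piece 8:l rests on {7:j}
piece 9:l rests on {8:l}
minimal pieces: {0:i}
ways to finish when only these pieces remain (= sum over removing one remaining piece with nothing left below it):
  1 left: {3}→1  {9}→1
  2 left: {2,3}→1  {3,9}→2  {8,9}→1
  3 left: {2,3,9}→3  {3,8,9}→3  {7,8,9}→1
  4 left: {2,3,8,9}→6  {3,7,8,9}→4  {6,7,8,9}→1
  5 left: {2,3,7,8,9}→10  {3,6,7,8,9}→5  {5,6,7,8,9}→1
  6 left: {2,3,6,7,8,9}→15  {3,5,6,7,8,9}→6  {4,5,6,7,8,9}→1
  7 left: {2,3,5,6,7,8,9}→21  {3,4,5,6,7,8,9}→7
  8 left: {2,3,4,5,6,7,8,9}→28
  placing 0:i first → 28 extensions

28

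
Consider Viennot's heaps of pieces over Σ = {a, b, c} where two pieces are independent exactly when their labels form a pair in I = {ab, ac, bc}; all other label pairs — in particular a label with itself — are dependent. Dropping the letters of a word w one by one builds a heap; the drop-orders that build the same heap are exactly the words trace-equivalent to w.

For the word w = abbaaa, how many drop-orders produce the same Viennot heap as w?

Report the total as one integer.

#0=a has no predecessor
#1=b has no predecessor
#2=b depends on [1:b]
#3=a depends on [0:a]
#4=a depends on [3:a]
#5=a depends on [4:a]
sources: [0:a, 1:b]
N(rest) = Σ N(rest − s) over sources s of rest; N(one piece) = 1:
  size 1 → [2]=1  [5]=1
  size 2 → [1,2]=1  [2,5]=2  [4,5]=1
  size 3 → [1,2,5]=3  [2,4,5]=3  [3,4,5]=1
  size 4 → [0,3,4,5]=1  [1,2,4,5]=6  [2,3,4,5]=4
  first=0(a) contributes 10
  first=1(b) contributes 5
|[w]| = 15

15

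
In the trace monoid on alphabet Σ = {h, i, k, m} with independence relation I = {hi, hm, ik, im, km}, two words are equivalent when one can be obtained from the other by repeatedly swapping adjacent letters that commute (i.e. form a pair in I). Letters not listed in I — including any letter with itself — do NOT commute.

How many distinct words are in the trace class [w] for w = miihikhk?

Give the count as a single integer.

280

piece 0:m — minimal
piece 1:i — minimal
piece 2:i rests on {1:i}
piece 3:h — minimal
piece 4:i rests on {2:i}
piece 5:k rests on {3:h}
piece 6:h rests on {5:k}
piece 7:k rests on {6:h}
minimal pieces: {0:m, 1:i, 3:h}
ways to finish when only these pieces remain (= sum over removing one remaining piece with nothing left below it):
  1 left: {0}→1  {4}→1  {7}→1
  2 left: {0,4}→2  {0,7}→2  {2,4}→1  {4,7}→2  {6,7}→1
  3 left: {0,2,4}→3  {0,4,7}→6  {0,6,7}→3  {1,2,4}→1  {2,4,7}→3  {4,6,7}→3  {5,6,7}→1
  4 left: {0,1,2,4}→4  {0,2,4,7}→12  {0,4,6,7}→12  {0,5,6,7}→4  {1,2,4,7}→4  {2,4,6,7}→6  {3,5,6,7}→1  {4,5,6,7}→4
  5 left: {0,1,2,4,7}→20  {0,2,4,6,7}→30  {0,3,5,6,7}→5  {0,4,5,6,7}→20  {1,2,4,6,7}→10  {2,4,5,6,7}→10  {3,4,5,6,7}→5
  6 left: {0,1,2,4,6,7}→60  {0,2,4,5,6,7}→60  {0,3,4,5,6,7}→30  {1,2,4,5,6,7}→20  {2,3,4,5,6,7}→15
  placing 0:m first → 35 extensions
  placing 1:i first → 105 extensions
  placing 3:h first → 140 extensions
total linear extensions = 280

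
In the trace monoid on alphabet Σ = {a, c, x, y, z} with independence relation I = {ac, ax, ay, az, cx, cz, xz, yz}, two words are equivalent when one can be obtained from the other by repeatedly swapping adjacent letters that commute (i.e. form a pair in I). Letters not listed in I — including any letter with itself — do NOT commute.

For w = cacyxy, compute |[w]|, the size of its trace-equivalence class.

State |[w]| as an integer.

6

piece 0:c — minimal
piece 1:a — minimal
piece 2:c rests on {0:c}
piece 3:y rests on {2:c}
piece 4:x rests on {3:y}
piece 5:y rests on {4:x}
minimal pieces: {0:c, 1:a}
ways to finish when only these pieces remain (= sum over removing one remaining piece with nothing left below it):
  1 left: {1}→1  {5}→1
  2 left: {1,5}→2  {4,5}→1
  3 left: {1,4,5}→3  {3,4,5}→1
  4 left: {1,3,4,5}→4  {2,3,4,5}→1
  placing 0:c first → 5 extensions
  placing 1:a first → 1 extensions
total linear extensions = 6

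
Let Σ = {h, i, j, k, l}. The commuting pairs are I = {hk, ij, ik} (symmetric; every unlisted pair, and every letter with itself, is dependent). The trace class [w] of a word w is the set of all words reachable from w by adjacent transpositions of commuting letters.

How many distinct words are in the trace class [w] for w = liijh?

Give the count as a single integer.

3

piece 0:l — minimal
piece 1:i rests on {0:l}
piece 2:i rests on {1:i}
piece 3:j rests on {0:l}
piece 4:h rests on {2:i, 3:j}
minimal pieces: {0:l}
ways to finish when only these pieces remain (= sum over removing one remaining piece with nothing left below it):
  1 left: {4}→1
  2 left: {2,4}→1  {3,4}→1
  3 left: {1,2,4}→1  {2,3,4}→2
  placing 0:l first → 3 extensions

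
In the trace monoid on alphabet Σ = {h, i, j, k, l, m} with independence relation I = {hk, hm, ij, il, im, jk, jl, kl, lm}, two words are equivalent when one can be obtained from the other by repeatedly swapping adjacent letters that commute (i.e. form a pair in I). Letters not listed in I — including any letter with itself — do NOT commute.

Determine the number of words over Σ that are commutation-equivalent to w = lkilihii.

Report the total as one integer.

drop 0:l onto floor
drop 1:k onto floor
drop 2:i onto {1:k}
drop 3:l onto {0:l}
drop 4:i onto {2:i}
drop 5:h onto {3:l, 4:i}
drop 6:i onto {5:h}
drop 7:i onto {6:i}
ground layer = {0:l, 1:k}
drop-orders for the pieces not yet dropped (sum over which currently-grounded one goes next):
  1 to go: {7} 1
  2 to go: {6,7} 1
  3 to go: {5,6,7} 1
  4 to go: {3,5,6,7} 1  {4,5,6,7} 1
  5 to go: {0,3,5,6,7} 1  {2,4,5,6,7} 1  {3,4,5,6,7} 2
  6 to go: {0,3,4,5,6,7} 3  {1,2,4,5,6,7} 1  {2,3,4,5,6,7} 3
  if 0:l drops first: 4 orders
  if 1:k drops first: 6 orders
heap linearizations: 10

10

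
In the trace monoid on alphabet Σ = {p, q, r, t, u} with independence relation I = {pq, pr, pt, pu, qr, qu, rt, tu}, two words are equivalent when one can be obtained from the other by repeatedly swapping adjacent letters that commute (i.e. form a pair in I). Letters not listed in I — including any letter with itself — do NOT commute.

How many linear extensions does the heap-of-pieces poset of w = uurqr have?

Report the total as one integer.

0(u) covers ∅
1(u) covers 0:u
2(r) covers 1:u
3(q) covers ∅
4(r) covers 2:r
floor of heap: 0:u, 3:q
completions by unplaced set U, small U first (add the entries for U minus each lowest piece of U):
  |U|=1: {3}:1  {4}:1
  |U|=2: {2,4}:1  {3,4}:2
  |U|=3: {1,2,4}:1  {2,3,4}:3
  start at 0(u): 4
  start at 3(q): 1
sum over floor = 5

5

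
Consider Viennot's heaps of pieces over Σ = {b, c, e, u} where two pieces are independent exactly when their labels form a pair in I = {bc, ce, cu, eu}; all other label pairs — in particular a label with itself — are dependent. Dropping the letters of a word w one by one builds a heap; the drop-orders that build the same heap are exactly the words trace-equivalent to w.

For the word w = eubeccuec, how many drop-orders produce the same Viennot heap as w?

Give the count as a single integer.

504

drop 0:e onto floor
drop 1:u onto floor
drop 2:b onto {0:e, 1:u}
drop 3:e onto {2:b}
drop 4:c onto floor
drop 5:c onto {4:c}
drop 6:u onto {2:b}
drop 7:e onto {3:e}
drop 8:c onto {5:c}
ground layer = {0:e, 1:u, 4:c}
drop-orders for the pieces not yet dropped (sum over which currently-grounded one goes next):
  1 to go: {6} 1  {7} 1  {8} 1
  2 to go: {3,7} 1  {5,8} 1  {6,7} 2  {6,8} 2  {7,8} 2
  3 to go: {3,6,7} 3  {3,7,8} 3  {4,5,8} 1  {5,6,8} 3  {5,7,8} 3  {6,7,8} 6
  4 to go: {2,3,6,7} 3  {3,5,7,8} 6  {3,6,7,8} 12  {4,5,6,8} 4  {4,5,7,8} 4  {5,6,7,8} 12
  5 to go: {0,2,3,6,7} 3  {1,2,3,6,7} 3  {2,3,6,7,8} 15  {3,4,5,7,8} 10  {3,5,6,7,8} 30  {4,5,6,7,8} 20
  6 to go: {0,1,2,3,6,7} 6  {0,2,3,6,7,8} 18  {1,2,3,6,7,8} 18  {2,3,5,6,7,8} 45  {3,4,5,6,7,8} 60
  7 to go: {0,1,2,3,6,7,8} 42  {0,2,3,5,6,7,8} 63  {1,2,3,5,6,7,8} 63  {2,3,4,5,6,7,8} 105
  if 0:e drops first: 168 orders
  if 1:u drops first: 168 orders
  if 4:c drops first: 168 orders
heap linearizations: 504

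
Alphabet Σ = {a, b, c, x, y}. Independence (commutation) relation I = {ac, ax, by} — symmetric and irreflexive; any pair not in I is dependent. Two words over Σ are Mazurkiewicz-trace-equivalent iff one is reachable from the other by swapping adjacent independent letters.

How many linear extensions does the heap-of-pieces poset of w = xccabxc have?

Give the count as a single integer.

piece 0:x — minimal
piece 1:c rests on {0:x}
piece 2:c rests on {1:c}
piece 3:a — minimal
piece 4:b rests on {2:c, 3:a}
piece 5:x rests on {4:b}
piece 6:c rests on {5:x}
minimal pieces: {0:x, 3:a}
ways to finish when only these pieces remain (= sum over removing one remaining piece with nothing left below it):
  1 left: {6}→1
  2 left: {5,6}→1
  3 left: {4,5,6}→1
  4 left: {2,4,5,6}→1  {3,4,5,6}→1
  5 left: {1,2,4,5,6}→1  {2,3,4,5,6}→2
  placing 0:x first → 3 extensions
  placing 3:a first → 1 extensions
total linear extensions = 4

4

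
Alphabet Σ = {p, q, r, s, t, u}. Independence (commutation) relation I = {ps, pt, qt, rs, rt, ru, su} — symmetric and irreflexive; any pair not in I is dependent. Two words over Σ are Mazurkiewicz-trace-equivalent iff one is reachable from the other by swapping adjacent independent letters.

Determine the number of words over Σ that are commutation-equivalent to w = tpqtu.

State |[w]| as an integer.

drop 0:t onto floor
drop 1:p onto floor
drop 2:q onto {1:p}
drop 3:t onto {0:t}
drop 4:u onto {2:q, 3:t}
ground layer = {0:t, 1:p}
drop-orders for the pieces not yet dropped (sum over which currently-grounded one goes next):
  1 to go: {4} 1
  2 to go: {2,4} 1  {3,4} 1
  3 to go: {0,3,4} 1  {1,2,4} 1  {2,3,4} 2
  if 0:t drops first: 3 orders
  if 1:p drops first: 3 orders
heap linearizations: 6

6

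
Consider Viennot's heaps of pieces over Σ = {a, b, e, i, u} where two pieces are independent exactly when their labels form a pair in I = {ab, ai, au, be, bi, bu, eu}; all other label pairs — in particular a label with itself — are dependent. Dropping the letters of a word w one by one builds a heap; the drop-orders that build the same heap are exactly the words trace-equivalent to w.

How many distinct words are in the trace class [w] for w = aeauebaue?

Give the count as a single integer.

252

piece 0:a — minimal
piece 1:e rests on {0:a}
piece 2:a rests on {1:e}
piece 3:u — minimal
piece 4:e rests on {2:a}
piece 5:b — minimal
piece 6:a rests on {4:e}
piece 7:u rests on {3:u}
piece 8:e rests on {6:a}
minimal pieces: {0:a, 3:u, 5:b}
ways to finish when only these pieces remain (= sum over removing one remaining piece with nothing left below it):
  1 left: {5}→1  {7}→1  {8}→1
  2 left: {3,7}→1  {5,7}→2  {5,8}→2  {6,8}→1  {7,8}→2
  3 left: {3,5,7}→3  {3,7,8}→3  {4,6,8}→1  {5,6,8}→3  {5,7,8}→6  {6,7,8}→3
  4 left: {2,4,6,8}→1  {3,5,7,8}→12  {3,6,7,8}→6  {4,5,6,8}→4  {4,6,7,8}→4  {5,6,7,8}→12
  5 left: {1,2,4,6,8}→1  {2,4,5,6,8}→5  {2,4,6,7,8}→5  {3,4,6,7,8}→10  {3,5,6,7,8}→30  {4,5,6,7,8}→20
  6 left: {0,1,2,4,6,8}→1  {1,2,4,5,6,8}→6  {1,2,4,6,7,8}→6  {2,3,4,6,7,8}→15  {2,4,5,6,7,8}→30  {3,4,5,6,7,8}→60
  7 left: {0,1,2,4,5,6,8}→7  {0,1,2,4,6,7,8}→7  {1,2,3,4,6,7,8}→21  {1,2,4,5,6,7,8}→42  {2,3,4,5,6,7,8}→105
  placing 0:a first → 168 extensions
  placing 3:u first → 56 extensions
  placing 5:b first → 28 extensions
total linear extensions = 252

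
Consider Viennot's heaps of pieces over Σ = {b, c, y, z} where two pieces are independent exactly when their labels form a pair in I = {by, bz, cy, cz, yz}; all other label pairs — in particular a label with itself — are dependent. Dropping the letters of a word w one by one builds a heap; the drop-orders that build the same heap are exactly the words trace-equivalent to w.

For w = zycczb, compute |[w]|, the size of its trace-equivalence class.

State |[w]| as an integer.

piece 0:z — minimal
piece 1:y — minimal
piece 2:c — minimal
piece 3:c rests on {2:c}
piece 4:z rests on {0:z}
piece 5:b rests on {3:c}
minimal pieces: {0:z, 1:y, 2:c}
ways to finish when only these pieces remain (= sum over removing one remaining piece with nothing left below it):
  1 left: {1}→1  {4}→1  {5}→1
  2 left: {0,4}→1  {1,4}→2  {1,5}→2  {3,5}→1  {4,5}→2
  3 left: {0,1,4}→3  {0,4,5}→3  {1,3,5}→3  {1,4,5}→6  {2,3,5}→1  {3,4,5}→3
  4 left: {0,1,4,5}→12  {0,3,4,5}→6  {1,2,3,5}→4  {1,3,4,5}→12  {2,3,4,5}→4
  placing 0:z first → 20 extensions
  placing 1:y first → 10 extensions
  placing 2:c first → 30 extensions
total linear extensions = 60

60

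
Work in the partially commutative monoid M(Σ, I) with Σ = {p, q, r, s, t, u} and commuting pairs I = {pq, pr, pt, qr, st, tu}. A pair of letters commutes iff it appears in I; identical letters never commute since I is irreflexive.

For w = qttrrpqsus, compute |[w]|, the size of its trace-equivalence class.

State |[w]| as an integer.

0(q) covers ∅
1(t) covers 0:q
2(t) covers 1:t
3(r) covers 2:t
4(r) covers 3:r
5(p) covers ∅
6(q) covers 2:t
7(s) covers 4:r, 5:p, 6:q
8(u) covers 7:s
9(s) covers 8:u
floor of heap: 0:q, 5:p
completions by unplaced set U, small U first (add the entries for U minus each lowest piece of U):
  |U|=1: {9}:1
  |U|=2: {8,9}:1
  |U|=3: {7,8,9}:1
  |U|=4: {4,7,8,9}:1  {5,7,8,9}:1  {6,7,8,9}:1
  |U|=5: {3,4,7,8,9}:1  {4,5,7,8,9}:2  {4,6,7,8,9}:2  {5,6,7,8,9}:2
  |U|=6: {3,4,5,7,8,9}:3  {3,4,6,7,8,9}:3  {4,5,6,7,8,9}:6
  |U|=7: {2,3,4,6,7,8,9}:3  {3,4,5,6,7,8,9}:12
  |U|=8: {1,2,3,4,6,7,8,9}:3  {2,3,4,5,6,7,8,9}:15
  start at 0(q): 18
  start at 5(p): 3
sum over floor = 21

21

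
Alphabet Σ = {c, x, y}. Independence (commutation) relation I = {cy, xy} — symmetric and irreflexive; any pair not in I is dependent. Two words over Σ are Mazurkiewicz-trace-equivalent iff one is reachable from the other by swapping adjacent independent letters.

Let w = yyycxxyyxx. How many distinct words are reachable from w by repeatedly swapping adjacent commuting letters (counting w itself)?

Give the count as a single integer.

0(y) covers ∅
1(y) covers 0:y
2(y) covers 1:y
3(c) covers ∅
4(x) covers 3:c
5(x) covers 4:x
6(y) covers 2:y
7(y) covers 6:y
8(x) covers 5:x
9(x) covers 8:x
floor of heap: 0:y, 3:c
completions by unplaced set U, small U first (add the entries for U minus each lowest piece of U):
  |U|=1: {7}:1  {9}:1
  |U|=2: {6,7}:1  {7,9}:2  {8,9}:1
  |U|=3: {2,6,7}:1  {5,8,9}:1  {6,7,9}:3  {7,8,9}:3
  |U|=4: {1,2,6,7}:1  {2,6,7,9}:4  {4,5,8,9}:1  {5,7,8,9}:4  {6,7,8,9}:6
  |U|=5: {0,1,2,6,7}:1  {1,2,6,7,9}:5  {2,6,7,8,9}:10  {3,4,5,8,9}:1  {4,5,7,8,9}:5  {5,6,7,8,9}:10
  |U|=6: {0,1,2,6,7,9}:6  {1,2,6,7,8,9}:15  {2,5,6,7,8,9}:20  {3,4,5,7,8,9}:6  {4,5,6,7,8,9}:15
  |U|=7: {0,1,2,6,7,8,9}:21  {1,2,5,6,7,8,9}:35  {2,4,5,6,7,8,9}:35  {3,4,5,6,7,8,9}:21
  |U|=8: {0,1,2,5,6,7,8,9}:56  {1,2,4,5,6,7,8,9}:70  {2,3,4,5,6,7,8,9}:56
  start at 0(y): 126
  start at 3(c): 126
sum over floor = 252

252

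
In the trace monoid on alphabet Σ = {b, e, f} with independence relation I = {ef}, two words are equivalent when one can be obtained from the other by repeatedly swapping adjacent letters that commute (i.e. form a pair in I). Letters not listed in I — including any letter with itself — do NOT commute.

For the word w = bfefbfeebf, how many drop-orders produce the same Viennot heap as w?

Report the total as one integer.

0(b) covers ∅
1(f) covers 0:b
2(e) covers 0:b
3(f) covers 1:f
4(b) covers 2:e, 3:f
5(f) covers 4:b
6(e) covers 4:b
7(e) covers 6:e
8(b) covers 5:f, 7:e
9(f) covers 8:b
floor of heap: 0:b
completions by unplaced set U, small U first (add the entries for U minus each lowest piece of U):
  |U|=1: {9}:1
  |U|=2: {8,9}:1
  |U|=3: {5,8,9}:1  {7,8,9}:1
  |U|=4: {5,7,8,9}:2  {6,7,8,9}:1
  |U|=5: {5,6,7,8,9}:3
  |U|=6: {4,5,6,7,8,9}:3
  |U|=7: {2,4,5,6,7,8,9}:3  {3,4,5,6,7,8,9}:3
  |U|=8: {1,3,4,5,6,7,8,9}:3  {2,3,4,5,6,7,8,9}:6
  start at 0(b): 9

9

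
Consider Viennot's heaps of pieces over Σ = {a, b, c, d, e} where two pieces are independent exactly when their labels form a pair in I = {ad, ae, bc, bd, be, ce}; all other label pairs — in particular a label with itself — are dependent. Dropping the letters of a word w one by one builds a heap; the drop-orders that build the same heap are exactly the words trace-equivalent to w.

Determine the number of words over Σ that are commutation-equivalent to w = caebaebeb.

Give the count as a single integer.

84

#0=c has no predecessor
#1=a depends on [0:c]
#2=e has no predecessor
#3=b depends on [1:a]
#4=a depends on [3:b]
#5=e depends on [2:e]
#6=b depends on [4:a]
#7=e depends on [5:e]
#8=b depends on [6:b]
sources: [0:c, 2:e]
N(rest) = Σ N(rest − s) over sources s of rest; N(one piece) = 1:
  size 1 → [7]=1  [8]=1
  size 2 → [5,7]=1  [6,8]=1  [7,8]=2
  size 3 → [2,5,7]=1  [4,6,8]=1  [5,7,8]=3  [6,7,8]=3
  size 4 → [2,5,7,8]=4  [3,4,6,8]=1  [4,6,7,8]=4  [5,6,7,8]=6
  size 5 → [1,3,4,6,8]=1  [2,5,6,7,8]=10  [3,4,6,7,8]=5  [4,5,6,7,8]=10
  size 6 → [0,1,3,4,6,8]=1  [1,3,4,6,7,8]=6  [2,4,5,6,7,8]=20  [3,4,5,6,7,8]=15
  size 7 → [0,1,3,4,6,7,8]=7  [1,3,4,5,6,7,8]=21  [2,3,4,5,6,7,8]=35
  first=0(c) contributes 56
  first=2(e) contributes 28
|[w]| = 84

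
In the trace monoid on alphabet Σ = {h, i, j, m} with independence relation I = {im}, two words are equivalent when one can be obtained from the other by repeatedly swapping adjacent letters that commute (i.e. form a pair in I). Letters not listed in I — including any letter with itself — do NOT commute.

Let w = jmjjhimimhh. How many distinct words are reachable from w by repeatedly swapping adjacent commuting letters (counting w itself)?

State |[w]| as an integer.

6

0(j) covers ∅
1(m) covers 0:j
2(j) covers 1:m
3(j) covers 2:j
4(h) covers 3:j
5(i) covers 4:h
6(m) covers 4:h
7(i) covers 5:i
8(m) covers 6:m
9(h) covers 7:i, 8:m
10(h) covers 9:h
floor of heap: 0:j
completions by unplaced set U, small U first (add the entries for U minus each lowest piece of U):
  |U|=1: {10}:1
  |U|=2: {9,10}:1
  |U|=3: {7,9,10}:1  {8,9,10}:1
  |U|=4: {5,7,9,10}:1  {6,8,9,10}:1  {7,8,9,10}:2
  |U|=5: {5,7,8,9,10}:3  {6,7,8,9,10}:3
  |U|=6: {5,6,7,8,9,10}:6
  |U|=7: {4,5,6,7,8,9,10}:6
  |U|=8: {3,4,5,6,7,8,9,10}:6
  |U|=9: {2,3,4,5,6,7,8,9,10}:6
  start at 0(j): 6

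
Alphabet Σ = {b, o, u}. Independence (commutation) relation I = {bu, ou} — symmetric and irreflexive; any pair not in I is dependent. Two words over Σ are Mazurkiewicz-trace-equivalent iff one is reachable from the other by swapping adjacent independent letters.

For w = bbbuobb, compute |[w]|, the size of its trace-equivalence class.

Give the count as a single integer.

7

drop 0:b onto floor
drop 1:b onto {0:b}
drop 2:b onto {1:b}
drop 3:u onto floor
drop 4:o onto {2:b}
drop 5:b onto {4:o}
drop 6:b onto {5:b}
ground layer = {0:b, 3:u}
drop-orders for the pieces not yet dropped (sum over which currently-grounded one goes next):
  1 to go: {3} 1  {6} 1
  2 to go: {3,6} 2  {5,6} 1
  3 to go: {3,5,6} 3  {4,5,6} 1
  4 to go: {2,4,5,6} 1  {3,4,5,6} 4
  5 to go: {1,2,4,5,6} 1  {2,3,4,5,6} 5
  if 0:b drops first: 6 orders
  if 3:u drops first: 1 orders
heap linearizations: 7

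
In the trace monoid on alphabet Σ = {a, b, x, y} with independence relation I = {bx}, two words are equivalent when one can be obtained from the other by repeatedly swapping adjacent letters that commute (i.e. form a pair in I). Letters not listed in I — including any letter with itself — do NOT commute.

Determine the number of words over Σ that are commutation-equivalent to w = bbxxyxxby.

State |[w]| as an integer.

drop 0:b onto floor
drop 1:b onto {0:b}
drop 2:x onto floor
drop 3:x onto {2:x}
drop 4:y onto {1:b, 3:x}
drop 5:x onto {4:y}
drop 6:x onto {5:x}
drop 7:b onto {4:y}
drop 8:y onto {6:x, 7:b}
ground layer = {0:b, 2:x}
drop-orders for the pieces not yet dropped (sum over which currently-grounded one goes next):
  1 to go: {8} 1
  2 to go: {6,8} 1  {7,8} 1
  3 to go: {5,6,8} 1  {6,7,8} 2
  4 to go: {5,6,7,8} 3
  5 to go: {4,5,6,7,8} 3
  6 to go: {1,4,5,6,7,8} 3  {3,4,5,6,7,8} 3
  7 to go: {0,1,4,5,6,7,8} 3  {1,3,4,5,6,7,8} 6  {2,3,4,5,6,7,8} 3
  if 0:b drops first: 9 orders
  if 2:x drops first: 9 orders
heap linearizations: 18

18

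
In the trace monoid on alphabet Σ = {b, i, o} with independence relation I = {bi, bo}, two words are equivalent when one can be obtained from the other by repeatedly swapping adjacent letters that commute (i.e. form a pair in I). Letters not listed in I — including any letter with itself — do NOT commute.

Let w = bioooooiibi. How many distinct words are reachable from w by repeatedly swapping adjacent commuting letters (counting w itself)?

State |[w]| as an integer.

55

piece 0:b — minimal
piece 1:i — minimal
piece 2:o rests on {1:i}
piece 3:o rests on {2:o}
piece 4:o rests on {3:o}
piece 5:o rests on {4:o}
piece 6:o rests on {5:o}
piece 7:i rests on {6:o}
piece 8:i rests on {7:i}
piece 9:b rests on {0:b}
piece 10:i rests on {8:i}
minimal pieces: {0:b, 1:i}
ways to finish when only these pieces remain (= sum over removing one remaining piece with nothing left below it):
  1 left: {9}→1  {10}→1
  2 left: {0,9}→1  {8,10}→1  {9,10}→2
  3 left: {0,9,10}→3  {7,8,10}→1  {8,9,10}→3
  4 left: {0,8,9,10}→6  {6,7,8,10}→1  {7,8,9,10}→4
  5 left: {0,7,8,9,10}→10  {5,6,7,8,10}→1  {6,7,8,9,10}→5
  6 left: {0,6,7,8,9,10}→15  {4,5,6,7,8,10}→1  {5,6,7,8,9,10}→6
  7 left: {0,5,6,7,8,9,10}→21  {3,4,5,6,7,8,10}→1  {4,5,6,7,8,9,10}→7
  8 left: {0,4,5,6,7,8,9,10}→28  {2,3,4,5,6,7,8,10}→1  {3,4,5,6,7,8,9,10}→8
  9 left: {0,3,4,5,6,7,8,9,10}→36  {1,2,3,4,5,6,7,8,10}→1  {2,3,4,5,6,7,8,9,10}→9
  placing 0:b first → 10 extensions
  placing 1:i first → 45 extensions
total linear extensions = 55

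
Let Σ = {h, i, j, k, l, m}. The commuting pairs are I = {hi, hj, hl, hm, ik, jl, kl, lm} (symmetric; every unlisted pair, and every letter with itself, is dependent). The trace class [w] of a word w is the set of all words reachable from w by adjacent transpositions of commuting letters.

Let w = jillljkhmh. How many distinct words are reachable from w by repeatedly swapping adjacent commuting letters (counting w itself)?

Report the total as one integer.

168

drop 0:j onto floor
drop 1:i onto {0:j}
drop 2:l onto {1:i}
drop 3:l onto {2:l}
drop 4:l onto {3:l}
drop 5:j onto {1:i}
drop 6:k onto {5:j}
drop 7:h onto {6:k}
drop 8:m onto {6:k}
drop 9:h onto {7:h}
ground layer = {0:j}
drop-orders for the pieces not yet dropped (sum over which currently-grounded one goes next):
  1 to go: {4} 1  {8} 1  {9} 1
  2 to go: {3,4} 1  {4,8} 2  {4,9} 2  {7,9} 1  {8,9} 2
  3 to go: {2,3,4} 1  {3,4,8} 3  {3,4,9} 3  {4,7,9} 3  {4,8,9} 6  {7,8,9} 3
  4 to go: {2,3,4,8} 4  {2,3,4,9} 4  {3,4,7,9} 6  {3,4,8,9} 12  {4,7,8,9} 12  {6,7,8,9} 3
  5 to go: {2,3,4,7,9} 10  {2,3,4,8,9} 20  {3,4,7,8,9} 30  {4,6,7,8,9} 15  {5,6,7,8,9} 3
  6 to go: {2,3,4,7,8,9} 60  {3,4,6,7,8,9} 45  {4,5,6,7,8,9} 18
  7 to go: {2,3,4,6,7,8,9} 105  {3,4,5,6,7,8,9} 63
  8 to go: {2,3,4,5,6,7,8,9} 168
  if 0:j drops first: 168 orders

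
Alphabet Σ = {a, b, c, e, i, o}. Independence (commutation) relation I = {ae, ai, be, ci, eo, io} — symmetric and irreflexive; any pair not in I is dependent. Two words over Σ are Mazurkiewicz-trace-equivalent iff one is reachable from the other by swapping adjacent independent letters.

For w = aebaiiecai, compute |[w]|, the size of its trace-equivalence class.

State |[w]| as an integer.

42

0(a) covers ∅
1(e) covers ∅
2(b) covers 0:a
3(a) covers 2:b
4(i) covers 1:e, 2:b
5(i) covers 4:i
6(e) covers 5:i
7(c) covers 3:a, 6:e
8(a) covers 7:c
9(i) covers 6:e
floor of heap: 0:a, 1:e
completions by unplaced set U, small U first (add the entries for U minus each lowest piece of U):
  |U|=1: {8}:1  {9}:1
  |U|=2: {7,8}:1  {8,9}:2
  |U|=3: {3,7,8}:1  {7,8,9}:3
  |U|=4: {3,7,8,9}:4  {6,7,8,9}:3
  |U|=5: {3,6,7,8,9}:7  {5,6,7,8,9}:3
  |U|=6: {3,5,6,7,8,9}:10  {4,5,6,7,8,9}:3
  |U|=7: {1,4,5,6,7,8,9}:3  {3,4,5,6,7,8,9}:13
  |U|=8: {1,3,4,5,6,7,8,9}:16  {2,3,4,5,6,7,8,9}:13
  start at 0(a): 29
  start at 1(e): 13
sum over floor = 42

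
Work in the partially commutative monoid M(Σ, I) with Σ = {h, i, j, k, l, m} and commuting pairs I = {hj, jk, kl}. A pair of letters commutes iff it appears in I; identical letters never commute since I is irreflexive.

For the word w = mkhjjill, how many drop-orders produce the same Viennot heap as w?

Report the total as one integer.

#0=m has no predecessor
#1=k depends on [0:m]
#2=h depends on [1:k]
#3=j depends on [0:m]
#4=j depends on [3:j]
#5=i depends on [2:h, 4:j]
#6=l depends on [5:i]
#7=l depends on [6:l]
sources: [0:m]
N(rest) = Σ N(rest − s) over sources s of rest; N(one piece) = 1:
  size 1 → [7]=1
  size 2 → [6,7]=1
  size 3 → [5,6,7]=1
  size 4 → [2,5,6,7]=1  [4,5,6,7]=1
  size 5 → [1,2,5,6,7]=1  [2,4,5,6,7]=2  [3,4,5,6,7]=1
  size 6 → [1,2,4,5,6,7]=3  [2,3,4,5,6,7]=3
  first=0(m) contributes 6

6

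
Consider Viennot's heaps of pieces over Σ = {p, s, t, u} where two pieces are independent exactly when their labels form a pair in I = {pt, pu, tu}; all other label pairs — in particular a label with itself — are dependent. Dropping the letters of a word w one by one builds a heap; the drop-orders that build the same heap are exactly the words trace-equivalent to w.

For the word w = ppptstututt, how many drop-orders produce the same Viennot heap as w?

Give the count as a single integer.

#0=p has no predecessor
#1=p depends on [0:p]
#2=p depends on [1:p]
#3=t has no predecessor
#4=s depends on [2:p, 3:t]
#5=t depends on [4:s]
#6=u depends on [4:s]
#7=t depends on [5:t]
#8=u depends on [6:u]
#9=t depends on [7:t]
#10=t depends on [9:t]
sources: [0:p, 3:t]
N(rest) = Σ N(rest − s) over sources s of rest; N(one piece) = 1:
  size 1 → [8]=1  [10]=1
  size 2 → [6,8]=1  [8,10]=2  [9,10]=1
  size 3 → [6,8,10]=3  [7,9,10]=1  [8,9,10]=3
  size 4 → [5,7,9,10]=1  [6,8,9,10]=6  [7,8,9,10]=4
  size 5 → [5,7,8,9,10]=5  [6,7,8,9,10]=10
  size 6 → [5,6,7,8,9,10]=15
  size 7 → [4,5,6,7,8,9,10]=15
  size 8 → [2,4,5,6,7,8,9,10]=15  [3,4,5,6,7,8,9,10]=15
  size 9 → [1,2,4,5,6,7,8,9,10]=15  [2,3,4,5,6,7,8,9,10]=30
  first=0(p) contributes 45
  first=3(t) contributes 15
|[w]| = 60

60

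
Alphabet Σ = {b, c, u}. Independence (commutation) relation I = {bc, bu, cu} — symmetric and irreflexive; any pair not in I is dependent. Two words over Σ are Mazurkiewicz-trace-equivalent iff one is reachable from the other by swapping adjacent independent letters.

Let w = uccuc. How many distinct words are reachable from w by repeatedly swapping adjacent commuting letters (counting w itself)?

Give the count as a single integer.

drop 0:u onto floor
drop 1:c onto floor
drop 2:c onto {1:c}
drop 3:u onto {0:u}
drop 4:c onto {2:c}
ground layer = {0:u, 1:c}
drop-orders for the pieces not yet dropped (sum over which currently-grounded one goes next):
  1 to go: {3} 1  {4} 1
  2 to go: {0,3} 1  {2,4} 1  {3,4} 2
  3 to go: {0,3,4} 3  {1,2,4} 1  {2,3,4} 3
  if 0:u drops first: 4 orders
  if 1:c drops first: 6 orders
heap linearizations: 10

10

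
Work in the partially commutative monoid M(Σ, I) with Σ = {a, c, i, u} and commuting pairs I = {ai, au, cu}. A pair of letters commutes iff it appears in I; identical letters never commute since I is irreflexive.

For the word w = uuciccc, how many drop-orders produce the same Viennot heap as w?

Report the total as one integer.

3

#0=u has no predecessor
#1=u depends on [0:u]
#2=c has no predecessor
#3=i depends on [1:u, 2:c]
#4=c depends on [3:i]
#5=c depends on [4:c]
#6=c depends on [5:c]
sources: [0:u, 2:c]
N(rest) = Σ N(rest − s) over sources s of rest; N(one piece) = 1:
  size 1 → [6]=1
  size 2 → [5,6]=1
  size 3 → [4,5,6]=1
  size 4 → [3,4,5,6]=1
  size 5 → [1,3,4,5,6]=1  [2,3,4,5,6]=1
  first=0(u) contributes 2
  first=2(c) contributes 1
|[w]| = 3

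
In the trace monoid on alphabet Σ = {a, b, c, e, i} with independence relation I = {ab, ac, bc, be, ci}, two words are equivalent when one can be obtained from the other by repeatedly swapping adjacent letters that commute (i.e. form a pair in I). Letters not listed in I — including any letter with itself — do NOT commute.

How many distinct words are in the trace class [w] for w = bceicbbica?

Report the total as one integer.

drop 0:b onto floor
drop 1:c onto floor
drop 2:e onto {1:c}
drop 3:i onto {0:b, 2:e}
drop 4:c onto {2:e}
drop 5:b onto {3:i}
drop 6:b onto {5:b}
drop 7:i onto {6:b}
drop 8:c onto {4:c}
drop 9:a onto {7:i}
ground layer = {0:b, 1:c}
drop-orders for the pieces not yet dropped (sum over which currently-grounded one goes next):
  1 to go: {8} 1  {9} 1
  2 to go: {4,8} 1  {7,9} 1  {8,9} 2
  3 to go: {4,8,9} 3  {6,7,9} 1  {7,8,9} 3
  4 to go: {4,7,8,9} 6  {5,6,7,9} 1  {6,7,8,9} 4
  5 to go: {3,5,6,7,9} 1  {4,6,7,8,9} 10  {5,6,7,8,9} 5
  6 to go: {0,3,5,6,7,9} 1  {3,5,6,7,8,9} 6  {4,5,6,7,8,9} 15
  7 to go: {0,3,5,6,7,8,9} 7  {3,4,5,6,7,8,9} 21
  8 to go: {0,3,4,5,6,7,8,9} 28  {2,3,4,5,6,7,8,9} 21
  if 0:b drops first: 21 orders
  if 1:c drops first: 49 orders
heap linearizations: 70

70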